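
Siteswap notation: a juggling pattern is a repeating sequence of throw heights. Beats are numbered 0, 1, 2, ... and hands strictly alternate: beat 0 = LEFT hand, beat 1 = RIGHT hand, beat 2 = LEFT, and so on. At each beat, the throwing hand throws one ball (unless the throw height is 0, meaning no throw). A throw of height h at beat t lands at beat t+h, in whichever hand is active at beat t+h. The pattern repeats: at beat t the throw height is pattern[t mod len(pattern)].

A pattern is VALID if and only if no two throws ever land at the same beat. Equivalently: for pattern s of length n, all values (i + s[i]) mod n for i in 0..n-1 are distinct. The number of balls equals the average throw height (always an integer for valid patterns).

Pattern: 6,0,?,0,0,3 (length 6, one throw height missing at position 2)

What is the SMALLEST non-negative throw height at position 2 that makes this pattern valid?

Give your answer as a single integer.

Answer: 3

Derivation:
i=0: (0 + 6) mod 6 = 0
i=1: (1 + 0) mod 6 = 1
i=2: s[i]=? (unknown)
i=3: (3 + 0) mod 6 = 3
i=4: (4 + 0) mod 6 = 4
i=5: (5 + 3) mod 6 = 2
Known residues: [0, 1, 2, 3, 4]; need a permutation of 0..5, so missing residue r = 5
Need (2 + s) mod 6 = 5; smallest s = (5 - 2) mod 6 = 3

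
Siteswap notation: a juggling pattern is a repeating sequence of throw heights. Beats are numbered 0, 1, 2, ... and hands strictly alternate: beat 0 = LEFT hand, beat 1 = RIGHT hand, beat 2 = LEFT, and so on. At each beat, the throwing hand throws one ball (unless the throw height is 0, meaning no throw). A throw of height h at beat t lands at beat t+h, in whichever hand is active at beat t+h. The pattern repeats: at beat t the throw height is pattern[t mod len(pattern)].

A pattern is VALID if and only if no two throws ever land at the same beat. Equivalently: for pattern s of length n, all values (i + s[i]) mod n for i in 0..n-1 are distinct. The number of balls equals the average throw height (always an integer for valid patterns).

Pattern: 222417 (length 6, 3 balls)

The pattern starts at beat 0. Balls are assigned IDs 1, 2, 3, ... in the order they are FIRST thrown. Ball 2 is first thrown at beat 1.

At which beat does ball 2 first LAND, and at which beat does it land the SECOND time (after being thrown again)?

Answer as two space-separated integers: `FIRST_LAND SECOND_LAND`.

Beat 0 (L): throw ball1 h=2 -> lands@2:L; in-air after throw: [b1@2:L]
Beat 1 (R): throw ball2 h=2 -> lands@3:R; in-air after throw: [b1@2:L b2@3:R]
Beat 2 (L): throw ball1 h=2 -> lands@4:L; in-air after throw: [b2@3:R b1@4:L]
Beat 3 (R): throw ball2 h=4 -> lands@7:R; in-air after throw: [b1@4:L b2@7:R]
Beat 4 (L): throw ball1 h=1 -> lands@5:R; in-air after throw: [b1@5:R b2@7:R]
Beat 5 (R): throw ball1 h=7 -> lands@12:L; in-air after throw: [b2@7:R b1@12:L]
Beat 6 (L): throw ball3 h=2 -> lands@8:L; in-air after throw: [b2@7:R b3@8:L b1@12:L]
Beat 7 (R): throw ball2 h=2 -> lands@9:R; in-air after throw: [b3@8:L b2@9:R b1@12:L]
Ball 2: thrown@1 h=2 -> first land @3; rethrown@3 h=4 -> second land @7

Answer: 3 7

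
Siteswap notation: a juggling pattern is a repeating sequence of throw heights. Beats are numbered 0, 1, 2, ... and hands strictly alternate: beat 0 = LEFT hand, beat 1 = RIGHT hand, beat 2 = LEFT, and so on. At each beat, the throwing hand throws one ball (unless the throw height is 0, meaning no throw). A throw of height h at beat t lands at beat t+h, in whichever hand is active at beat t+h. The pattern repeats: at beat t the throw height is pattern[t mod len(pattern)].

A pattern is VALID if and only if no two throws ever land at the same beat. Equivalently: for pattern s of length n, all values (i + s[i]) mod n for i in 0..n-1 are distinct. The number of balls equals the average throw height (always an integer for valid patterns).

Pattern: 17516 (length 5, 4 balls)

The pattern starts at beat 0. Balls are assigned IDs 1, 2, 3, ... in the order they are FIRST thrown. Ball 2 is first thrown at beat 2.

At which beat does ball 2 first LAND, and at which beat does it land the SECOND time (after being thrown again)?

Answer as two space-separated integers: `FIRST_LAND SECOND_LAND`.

Beat 0 (L): throw ball1 h=1 -> lands@1:R; in-air after throw: [b1@1:R]
Beat 1 (R): throw ball1 h=7 -> lands@8:L; in-air after throw: [b1@8:L]
Beat 2 (L): throw ball2 h=5 -> lands@7:R; in-air after throw: [b2@7:R b1@8:L]
Beat 3 (R): throw ball3 h=1 -> lands@4:L; in-air after throw: [b3@4:L b2@7:R b1@8:L]
Beat 4 (L): throw ball3 h=6 -> lands@10:L; in-air after throw: [b2@7:R b1@8:L b3@10:L]
Beat 5 (R): throw ball4 h=1 -> lands@6:L; in-air after throw: [b4@6:L b2@7:R b1@8:L b3@10:L]
Beat 6 (L): throw ball4 h=7 -> lands@13:R; in-air after throw: [b2@7:R b1@8:L b3@10:L b4@13:R]
Beat 7 (R): throw ball2 h=5 -> lands@12:L; in-air after throw: [b1@8:L b3@10:L b2@12:L b4@13:R]
Beat 8 (L): throw ball1 h=1 -> lands@9:R; in-air after throw: [b1@9:R b3@10:L b2@12:L b4@13:R]
Beat 9 (R): throw ball1 h=6 -> lands@15:R; in-air after throw: [b3@10:L b2@12:L b4@13:R b1@15:R]
Beat 10 (L): throw ball3 h=1 -> lands@11:R; in-air after throw: [b3@11:R b2@12:L b4@13:R b1@15:R]
Beat 11 (R): throw ball3 h=7 -> lands@18:L; in-air after throw: [b2@12:L b4@13:R b1@15:R b3@18:L]
Beat 12 (L): throw ball2 h=5 -> lands@17:R; in-air after throw: [b4@13:R b1@15:R b2@17:R b3@18:L]
Ball 2: thrown@2 h=5 -> first land @7; rethrown@7 h=5 -> second land @12

Answer: 7 12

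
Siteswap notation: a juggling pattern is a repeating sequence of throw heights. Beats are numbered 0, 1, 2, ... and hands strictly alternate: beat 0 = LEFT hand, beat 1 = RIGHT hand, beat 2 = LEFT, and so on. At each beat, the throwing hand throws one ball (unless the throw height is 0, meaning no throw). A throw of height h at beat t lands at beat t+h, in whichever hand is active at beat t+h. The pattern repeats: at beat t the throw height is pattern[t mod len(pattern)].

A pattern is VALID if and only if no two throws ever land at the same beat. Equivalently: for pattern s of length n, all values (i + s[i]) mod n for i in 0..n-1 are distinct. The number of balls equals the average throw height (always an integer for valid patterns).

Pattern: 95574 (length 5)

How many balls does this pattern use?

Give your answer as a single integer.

Pattern = [9, 5, 5, 7, 4], length n = 5
  position 0: throw height = 9, running sum = 9
  position 1: throw height = 5, running sum = 14
  position 2: throw height = 5, running sum = 19
  position 3: throw height = 7, running sum = 26
  position 4: throw height = 4, running sum = 30
Total sum = 30; balls = sum / n = 30 / 5 = 6

Answer: 6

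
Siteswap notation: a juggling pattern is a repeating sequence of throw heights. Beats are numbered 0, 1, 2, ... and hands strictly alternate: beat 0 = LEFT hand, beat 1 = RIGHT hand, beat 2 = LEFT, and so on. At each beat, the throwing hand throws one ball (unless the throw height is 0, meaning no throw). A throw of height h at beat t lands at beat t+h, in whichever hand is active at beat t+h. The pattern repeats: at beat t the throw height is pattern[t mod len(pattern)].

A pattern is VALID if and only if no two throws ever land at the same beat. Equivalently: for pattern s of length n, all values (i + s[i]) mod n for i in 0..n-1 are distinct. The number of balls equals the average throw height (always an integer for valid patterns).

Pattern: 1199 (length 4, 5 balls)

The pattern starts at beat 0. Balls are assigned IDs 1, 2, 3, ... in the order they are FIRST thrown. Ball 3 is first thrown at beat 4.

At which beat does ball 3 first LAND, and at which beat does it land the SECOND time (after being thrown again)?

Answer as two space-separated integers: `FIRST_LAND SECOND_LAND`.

Beat 0 (L): throw ball1 h=1 -> lands@1:R; in-air after throw: [b1@1:R]
Beat 1 (R): throw ball1 h=1 -> lands@2:L; in-air after throw: [b1@2:L]
Beat 2 (L): throw ball1 h=9 -> lands@11:R; in-air after throw: [b1@11:R]
Beat 3 (R): throw ball2 h=9 -> lands@12:L; in-air after throw: [b1@11:R b2@12:L]
Beat 4 (L): throw ball3 h=1 -> lands@5:R; in-air after throw: [b3@5:R b1@11:R b2@12:L]
Beat 5 (R): throw ball3 h=1 -> lands@6:L; in-air after throw: [b3@6:L b1@11:R b2@12:L]
Beat 6 (L): throw ball3 h=9 -> lands@15:R; in-air after throw: [b1@11:R b2@12:L b3@15:R]
Ball 3: thrown@4 h=1 -> first land @5; rethrown@5 h=1 -> second land @6

Answer: 5 6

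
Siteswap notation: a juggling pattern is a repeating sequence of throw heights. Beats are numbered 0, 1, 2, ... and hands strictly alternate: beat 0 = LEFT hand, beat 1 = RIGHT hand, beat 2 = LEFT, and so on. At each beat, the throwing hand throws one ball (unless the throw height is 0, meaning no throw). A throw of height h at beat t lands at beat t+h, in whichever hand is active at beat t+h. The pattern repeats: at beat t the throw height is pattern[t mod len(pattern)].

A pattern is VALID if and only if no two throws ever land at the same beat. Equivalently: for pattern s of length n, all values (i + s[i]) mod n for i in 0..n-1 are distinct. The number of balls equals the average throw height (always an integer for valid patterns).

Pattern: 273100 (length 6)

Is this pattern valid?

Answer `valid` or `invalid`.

i=0: (i + s[i]) mod n = (0 + 2) mod 6 = 2
i=1: (i + s[i]) mod n = (1 + 7) mod 6 = 2
i=2: (i + s[i]) mod n = (2 + 3) mod 6 = 5
i=3: (i + s[i]) mod n = (3 + 1) mod 6 = 4
i=4: (i + s[i]) mod n = (4 + 0) mod 6 = 4
i=5: (i + s[i]) mod n = (5 + 0) mod 6 = 5
Residues: [2, 2, 5, 4, 4, 5], distinct: False

Answer: invalid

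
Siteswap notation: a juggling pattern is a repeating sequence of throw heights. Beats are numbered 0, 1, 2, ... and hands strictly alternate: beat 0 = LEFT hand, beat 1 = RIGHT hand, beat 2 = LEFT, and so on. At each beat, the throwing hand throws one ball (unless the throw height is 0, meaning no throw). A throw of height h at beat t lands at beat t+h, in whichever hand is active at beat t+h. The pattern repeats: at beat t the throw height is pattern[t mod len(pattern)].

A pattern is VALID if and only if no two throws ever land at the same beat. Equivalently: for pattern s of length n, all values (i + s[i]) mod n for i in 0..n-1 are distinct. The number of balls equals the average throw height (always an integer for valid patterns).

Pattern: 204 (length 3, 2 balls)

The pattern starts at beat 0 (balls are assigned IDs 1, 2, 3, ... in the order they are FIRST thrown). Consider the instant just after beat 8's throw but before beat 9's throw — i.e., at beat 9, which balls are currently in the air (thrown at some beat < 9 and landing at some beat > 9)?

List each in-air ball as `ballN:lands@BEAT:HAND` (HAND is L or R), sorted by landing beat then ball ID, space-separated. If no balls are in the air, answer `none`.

Answer: ball1:lands@12:L

Derivation:
Beat 0 (L): throw ball1 h=2 -> lands@2:L; in-air after throw: [b1@2:L]
Beat 2 (L): throw ball1 h=4 -> lands@6:L; in-air after throw: [b1@6:L]
Beat 3 (R): throw ball2 h=2 -> lands@5:R; in-air after throw: [b2@5:R b1@6:L]
Beat 5 (R): throw ball2 h=4 -> lands@9:R; in-air after throw: [b1@6:L b2@9:R]
Beat 6 (L): throw ball1 h=2 -> lands@8:L; in-air after throw: [b1@8:L b2@9:R]
Beat 8 (L): throw ball1 h=4 -> lands@12:L; in-air after throw: [b2@9:R b1@12:L]
Beat 9 (R): throw ball2 h=2 -> lands@11:R; in-air after throw: [b2@11:R b1@12:L]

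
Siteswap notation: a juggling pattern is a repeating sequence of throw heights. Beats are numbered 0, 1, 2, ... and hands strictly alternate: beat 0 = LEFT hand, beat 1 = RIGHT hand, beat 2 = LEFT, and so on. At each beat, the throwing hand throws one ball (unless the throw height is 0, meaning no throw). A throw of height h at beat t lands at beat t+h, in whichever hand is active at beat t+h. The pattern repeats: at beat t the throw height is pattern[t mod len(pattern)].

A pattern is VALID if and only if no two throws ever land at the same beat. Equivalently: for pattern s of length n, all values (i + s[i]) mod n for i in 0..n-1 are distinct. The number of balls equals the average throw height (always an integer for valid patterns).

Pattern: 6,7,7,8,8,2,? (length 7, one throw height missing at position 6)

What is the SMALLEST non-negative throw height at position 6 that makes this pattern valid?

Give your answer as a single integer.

i=0: (0 + 6) mod 7 = 6
i=1: (1 + 7) mod 7 = 1
i=2: (2 + 7) mod 7 = 2
i=3: (3 + 8) mod 7 = 4
i=4: (4 + 8) mod 7 = 5
i=5: (5 + 2) mod 7 = 0
i=6: s[i]=? (unknown)
Known residues: [0, 1, 2, 4, 5, 6]; need a permutation of 0..6, so missing residue r = 3
Need (6 + s) mod 7 = 3; smallest s = (3 - 6) mod 7 = 4

Answer: 4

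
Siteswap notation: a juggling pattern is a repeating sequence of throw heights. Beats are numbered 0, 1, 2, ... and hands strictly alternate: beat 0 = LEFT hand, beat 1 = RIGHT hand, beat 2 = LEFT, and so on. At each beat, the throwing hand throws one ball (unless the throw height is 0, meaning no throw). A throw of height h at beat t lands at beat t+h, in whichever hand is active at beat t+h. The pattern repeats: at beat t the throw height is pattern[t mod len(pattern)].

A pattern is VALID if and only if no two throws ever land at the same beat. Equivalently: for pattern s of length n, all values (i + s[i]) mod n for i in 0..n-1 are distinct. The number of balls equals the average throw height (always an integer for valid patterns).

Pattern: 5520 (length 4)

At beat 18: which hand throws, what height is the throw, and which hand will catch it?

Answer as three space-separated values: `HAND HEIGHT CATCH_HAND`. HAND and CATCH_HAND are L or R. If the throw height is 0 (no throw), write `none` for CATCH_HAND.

Beat 18: 18 mod 2 = 0, so hand = L
Throw height = pattern[18 mod 4] = pattern[2] = 2
Lands at beat 18+2=20, 20 mod 2 = 0, so catch hand = L

Answer: L 2 L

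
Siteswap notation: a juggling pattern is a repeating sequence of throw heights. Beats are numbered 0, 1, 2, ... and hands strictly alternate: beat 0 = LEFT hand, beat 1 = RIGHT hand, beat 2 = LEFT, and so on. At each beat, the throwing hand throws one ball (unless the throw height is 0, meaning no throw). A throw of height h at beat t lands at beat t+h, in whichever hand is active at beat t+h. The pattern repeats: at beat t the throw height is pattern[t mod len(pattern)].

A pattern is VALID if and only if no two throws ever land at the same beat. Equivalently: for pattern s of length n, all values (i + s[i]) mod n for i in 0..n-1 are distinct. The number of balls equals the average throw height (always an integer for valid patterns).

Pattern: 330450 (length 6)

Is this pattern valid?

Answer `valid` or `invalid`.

i=0: (i + s[i]) mod n = (0 + 3) mod 6 = 3
i=1: (i + s[i]) mod n = (1 + 3) mod 6 = 4
i=2: (i + s[i]) mod n = (2 + 0) mod 6 = 2
i=3: (i + s[i]) mod n = (3 + 4) mod 6 = 1
i=4: (i + s[i]) mod n = (4 + 5) mod 6 = 3
i=5: (i + s[i]) mod n = (5 + 0) mod 6 = 5
Residues: [3, 4, 2, 1, 3, 5], distinct: False

Answer: invalid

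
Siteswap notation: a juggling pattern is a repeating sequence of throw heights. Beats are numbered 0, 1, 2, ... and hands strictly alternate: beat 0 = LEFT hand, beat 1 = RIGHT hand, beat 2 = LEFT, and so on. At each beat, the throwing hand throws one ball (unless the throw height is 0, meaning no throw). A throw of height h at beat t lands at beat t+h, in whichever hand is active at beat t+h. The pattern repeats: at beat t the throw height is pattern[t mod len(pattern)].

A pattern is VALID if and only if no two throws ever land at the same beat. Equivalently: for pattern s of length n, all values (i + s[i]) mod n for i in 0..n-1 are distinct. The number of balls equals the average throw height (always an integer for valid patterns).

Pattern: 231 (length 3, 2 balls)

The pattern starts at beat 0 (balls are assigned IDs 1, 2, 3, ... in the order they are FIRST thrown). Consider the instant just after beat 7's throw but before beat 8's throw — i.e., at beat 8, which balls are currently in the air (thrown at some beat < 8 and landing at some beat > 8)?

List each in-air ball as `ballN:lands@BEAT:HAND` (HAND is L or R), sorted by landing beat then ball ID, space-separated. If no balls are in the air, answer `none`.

Answer: ball2:lands@10:L

Derivation:
Beat 0 (L): throw ball1 h=2 -> lands@2:L; in-air after throw: [b1@2:L]
Beat 1 (R): throw ball2 h=3 -> lands@4:L; in-air after throw: [b1@2:L b2@4:L]
Beat 2 (L): throw ball1 h=1 -> lands@3:R; in-air after throw: [b1@3:R b2@4:L]
Beat 3 (R): throw ball1 h=2 -> lands@5:R; in-air after throw: [b2@4:L b1@5:R]
Beat 4 (L): throw ball2 h=3 -> lands@7:R; in-air after throw: [b1@5:R b2@7:R]
Beat 5 (R): throw ball1 h=1 -> lands@6:L; in-air after throw: [b1@6:L b2@7:R]
Beat 6 (L): throw ball1 h=2 -> lands@8:L; in-air after throw: [b2@7:R b1@8:L]
Beat 7 (R): throw ball2 h=3 -> lands@10:L; in-air after throw: [b1@8:L b2@10:L]
Beat 8 (L): throw ball1 h=1 -> lands@9:R; in-air after throw: [b1@9:R b2@10:L]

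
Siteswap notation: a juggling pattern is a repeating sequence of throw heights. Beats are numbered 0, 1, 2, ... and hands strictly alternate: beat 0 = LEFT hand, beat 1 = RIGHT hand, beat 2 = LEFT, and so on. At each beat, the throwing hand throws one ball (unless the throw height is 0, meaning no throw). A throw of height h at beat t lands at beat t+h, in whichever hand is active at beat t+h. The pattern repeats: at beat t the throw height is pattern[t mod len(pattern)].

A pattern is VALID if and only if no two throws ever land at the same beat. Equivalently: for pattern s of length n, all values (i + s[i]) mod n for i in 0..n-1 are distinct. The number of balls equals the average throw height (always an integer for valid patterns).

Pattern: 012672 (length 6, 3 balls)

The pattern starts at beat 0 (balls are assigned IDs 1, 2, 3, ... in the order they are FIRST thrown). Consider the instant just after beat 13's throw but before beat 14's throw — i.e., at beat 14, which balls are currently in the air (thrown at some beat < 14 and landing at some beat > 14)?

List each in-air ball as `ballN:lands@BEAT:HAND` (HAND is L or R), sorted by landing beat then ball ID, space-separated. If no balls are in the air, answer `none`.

Answer: ball2:lands@15:R ball3:lands@17:R

Derivation:
Beat 1 (R): throw ball1 h=1 -> lands@2:L; in-air after throw: [b1@2:L]
Beat 2 (L): throw ball1 h=2 -> lands@4:L; in-air after throw: [b1@4:L]
Beat 3 (R): throw ball2 h=6 -> lands@9:R; in-air after throw: [b1@4:L b2@9:R]
Beat 4 (L): throw ball1 h=7 -> lands@11:R; in-air after throw: [b2@9:R b1@11:R]
Beat 5 (R): throw ball3 h=2 -> lands@7:R; in-air after throw: [b3@7:R b2@9:R b1@11:R]
Beat 7 (R): throw ball3 h=1 -> lands@8:L; in-air after throw: [b3@8:L b2@9:R b1@11:R]
Beat 8 (L): throw ball3 h=2 -> lands@10:L; in-air after throw: [b2@9:R b3@10:L b1@11:R]
Beat 9 (R): throw ball2 h=6 -> lands@15:R; in-air after throw: [b3@10:L b1@11:R b2@15:R]
Beat 10 (L): throw ball3 h=7 -> lands@17:R; in-air after throw: [b1@11:R b2@15:R b3@17:R]
Beat 11 (R): throw ball1 h=2 -> lands@13:R; in-air after throw: [b1@13:R b2@15:R b3@17:R]
Beat 13 (R): throw ball1 h=1 -> lands@14:L; in-air after throw: [b1@14:L b2@15:R b3@17:R]
Beat 14 (L): throw ball1 h=2 -> lands@16:L; in-air after throw: [b2@15:R b1@16:L b3@17:R]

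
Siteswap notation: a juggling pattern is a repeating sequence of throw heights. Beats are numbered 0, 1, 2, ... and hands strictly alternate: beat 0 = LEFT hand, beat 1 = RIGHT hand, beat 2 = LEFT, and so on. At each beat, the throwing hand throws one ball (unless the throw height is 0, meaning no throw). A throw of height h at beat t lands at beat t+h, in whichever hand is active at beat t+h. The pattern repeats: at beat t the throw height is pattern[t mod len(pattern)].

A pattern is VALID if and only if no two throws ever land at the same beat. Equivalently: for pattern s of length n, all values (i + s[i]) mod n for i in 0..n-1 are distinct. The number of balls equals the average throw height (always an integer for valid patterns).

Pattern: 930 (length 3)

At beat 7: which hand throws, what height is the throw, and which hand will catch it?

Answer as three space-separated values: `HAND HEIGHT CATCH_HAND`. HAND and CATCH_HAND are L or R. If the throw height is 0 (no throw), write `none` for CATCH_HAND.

Beat 7: 7 mod 2 = 1, so hand = R
Throw height = pattern[7 mod 3] = pattern[1] = 3
Lands at beat 7+3=10, 10 mod 2 = 0, so catch hand = L

Answer: R 3 L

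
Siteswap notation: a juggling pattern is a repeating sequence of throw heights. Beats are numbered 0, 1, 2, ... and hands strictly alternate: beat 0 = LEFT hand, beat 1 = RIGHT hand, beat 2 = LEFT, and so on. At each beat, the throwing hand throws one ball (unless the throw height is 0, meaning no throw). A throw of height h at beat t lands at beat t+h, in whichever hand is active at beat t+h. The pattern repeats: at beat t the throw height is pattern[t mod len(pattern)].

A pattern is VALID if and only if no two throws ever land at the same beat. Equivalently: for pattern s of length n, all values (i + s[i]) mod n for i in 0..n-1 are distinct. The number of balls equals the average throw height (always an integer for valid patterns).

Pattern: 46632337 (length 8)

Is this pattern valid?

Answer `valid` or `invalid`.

Answer: invalid

Derivation:
i=0: (i + s[i]) mod n = (0 + 4) mod 8 = 4
i=1: (i + s[i]) mod n = (1 + 6) mod 8 = 7
i=2: (i + s[i]) mod n = (2 + 6) mod 8 = 0
i=3: (i + s[i]) mod n = (3 + 3) mod 8 = 6
i=4: (i + s[i]) mod n = (4 + 2) mod 8 = 6
i=5: (i + s[i]) mod n = (5 + 3) mod 8 = 0
i=6: (i + s[i]) mod n = (6 + 3) mod 8 = 1
i=7: (i + s[i]) mod n = (7 + 7) mod 8 = 6
Residues: [4, 7, 0, 6, 6, 0, 1, 6], distinct: False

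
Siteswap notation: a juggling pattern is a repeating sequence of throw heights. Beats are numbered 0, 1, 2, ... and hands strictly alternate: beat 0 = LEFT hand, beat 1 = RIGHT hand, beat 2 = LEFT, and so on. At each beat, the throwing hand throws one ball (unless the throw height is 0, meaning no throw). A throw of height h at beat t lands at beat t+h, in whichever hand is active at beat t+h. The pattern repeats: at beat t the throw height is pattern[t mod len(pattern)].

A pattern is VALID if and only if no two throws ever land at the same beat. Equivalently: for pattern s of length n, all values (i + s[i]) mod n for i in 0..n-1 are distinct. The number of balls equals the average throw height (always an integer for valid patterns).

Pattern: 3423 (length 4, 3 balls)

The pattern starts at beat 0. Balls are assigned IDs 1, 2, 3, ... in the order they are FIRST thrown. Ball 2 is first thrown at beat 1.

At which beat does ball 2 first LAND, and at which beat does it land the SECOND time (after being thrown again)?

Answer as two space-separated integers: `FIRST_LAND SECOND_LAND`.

Beat 0 (L): throw ball1 h=3 -> lands@3:R; in-air after throw: [b1@3:R]
Beat 1 (R): throw ball2 h=4 -> lands@5:R; in-air after throw: [b1@3:R b2@5:R]
Beat 2 (L): throw ball3 h=2 -> lands@4:L; in-air after throw: [b1@3:R b3@4:L b2@5:R]
Beat 3 (R): throw ball1 h=3 -> lands@6:L; in-air after throw: [b3@4:L b2@5:R b1@6:L]
Beat 4 (L): throw ball3 h=3 -> lands@7:R; in-air after throw: [b2@5:R b1@6:L b3@7:R]
Beat 5 (R): throw ball2 h=4 -> lands@9:R; in-air after throw: [b1@6:L b3@7:R b2@9:R]
Beat 6 (L): throw ball1 h=2 -> lands@8:L; in-air after throw: [b3@7:R b1@8:L b2@9:R]
Beat 7 (R): throw ball3 h=3 -> lands@10:L; in-air after throw: [b1@8:L b2@9:R b3@10:L]
Beat 8 (L): throw ball1 h=3 -> lands@11:R; in-air after throw: [b2@9:R b3@10:L b1@11:R]
Beat 9 (R): throw ball2 h=4 -> lands@13:R; in-air after throw: [b3@10:L b1@11:R b2@13:R]
Ball 2: thrown@1 h=4 -> first land @5; rethrown@5 h=4 -> second land @9

Answer: 5 9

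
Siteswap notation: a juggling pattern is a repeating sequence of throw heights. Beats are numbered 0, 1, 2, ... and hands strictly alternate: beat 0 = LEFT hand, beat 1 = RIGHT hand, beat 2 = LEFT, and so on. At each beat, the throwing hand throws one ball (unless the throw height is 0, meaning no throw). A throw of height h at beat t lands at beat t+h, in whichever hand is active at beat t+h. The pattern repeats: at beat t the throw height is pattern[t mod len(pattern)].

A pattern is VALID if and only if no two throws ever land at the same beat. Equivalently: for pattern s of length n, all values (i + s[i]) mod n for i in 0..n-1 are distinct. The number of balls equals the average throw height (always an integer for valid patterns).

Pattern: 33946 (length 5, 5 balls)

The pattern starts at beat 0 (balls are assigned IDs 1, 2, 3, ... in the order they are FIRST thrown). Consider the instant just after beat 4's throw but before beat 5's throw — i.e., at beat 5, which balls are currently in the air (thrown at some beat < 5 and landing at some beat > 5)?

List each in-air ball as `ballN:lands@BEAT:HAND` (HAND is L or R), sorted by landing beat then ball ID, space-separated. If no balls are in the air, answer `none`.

Beat 0 (L): throw ball1 h=3 -> lands@3:R; in-air after throw: [b1@3:R]
Beat 1 (R): throw ball2 h=3 -> lands@4:L; in-air after throw: [b1@3:R b2@4:L]
Beat 2 (L): throw ball3 h=9 -> lands@11:R; in-air after throw: [b1@3:R b2@4:L b3@11:R]
Beat 3 (R): throw ball1 h=4 -> lands@7:R; in-air after throw: [b2@4:L b1@7:R b3@11:R]
Beat 4 (L): throw ball2 h=6 -> lands@10:L; in-air after throw: [b1@7:R b2@10:L b3@11:R]
Beat 5 (R): throw ball4 h=3 -> lands@8:L; in-air after throw: [b1@7:R b4@8:L b2@10:L b3@11:R]

Answer: ball1:lands@7:R ball2:lands@10:L ball3:lands@11:R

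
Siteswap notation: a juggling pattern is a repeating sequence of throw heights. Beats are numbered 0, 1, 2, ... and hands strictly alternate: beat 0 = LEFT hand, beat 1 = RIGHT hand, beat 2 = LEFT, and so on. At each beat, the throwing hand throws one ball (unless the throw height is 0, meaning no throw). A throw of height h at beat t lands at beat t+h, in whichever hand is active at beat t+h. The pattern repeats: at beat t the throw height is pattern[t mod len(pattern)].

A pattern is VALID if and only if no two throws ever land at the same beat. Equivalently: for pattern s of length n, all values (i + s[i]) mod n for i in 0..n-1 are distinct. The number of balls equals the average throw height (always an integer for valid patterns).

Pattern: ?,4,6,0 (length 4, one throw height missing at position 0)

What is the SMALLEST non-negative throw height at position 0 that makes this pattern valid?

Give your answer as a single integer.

i=0: s[i]=? (unknown)
i=1: (1 + 4) mod 4 = 1
i=2: (2 + 6) mod 4 = 0
i=3: (3 + 0) mod 4 = 3
Known residues: [0, 1, 3]; need a permutation of 0..3, so missing residue r = 2
Need (0 + s) mod 4 = 2; smallest s = (2 - 0) mod 4 = 2

Answer: 2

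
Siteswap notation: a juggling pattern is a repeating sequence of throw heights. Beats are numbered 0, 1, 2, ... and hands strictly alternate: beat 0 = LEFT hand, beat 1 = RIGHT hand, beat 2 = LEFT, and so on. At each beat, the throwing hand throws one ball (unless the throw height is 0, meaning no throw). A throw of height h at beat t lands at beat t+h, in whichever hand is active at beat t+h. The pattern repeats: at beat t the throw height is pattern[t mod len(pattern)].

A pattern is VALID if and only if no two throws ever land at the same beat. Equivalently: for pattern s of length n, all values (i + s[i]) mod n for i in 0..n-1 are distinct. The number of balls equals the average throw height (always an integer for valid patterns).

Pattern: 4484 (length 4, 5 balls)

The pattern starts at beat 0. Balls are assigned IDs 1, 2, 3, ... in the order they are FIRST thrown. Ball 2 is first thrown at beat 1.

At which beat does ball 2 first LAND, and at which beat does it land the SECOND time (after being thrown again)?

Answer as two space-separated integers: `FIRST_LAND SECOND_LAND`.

Beat 0 (L): throw ball1 h=4 -> lands@4:L; in-air after throw: [b1@4:L]
Beat 1 (R): throw ball2 h=4 -> lands@5:R; in-air after throw: [b1@4:L b2@5:R]
Beat 2 (L): throw ball3 h=8 -> lands@10:L; in-air after throw: [b1@4:L b2@5:R b3@10:L]
Beat 3 (R): throw ball4 h=4 -> lands@7:R; in-air after throw: [b1@4:L b2@5:R b4@7:R b3@10:L]
Beat 4 (L): throw ball1 h=4 -> lands@8:L; in-air after throw: [b2@5:R b4@7:R b1@8:L b3@10:L]
Beat 5 (R): throw ball2 h=4 -> lands@9:R; in-air after throw: [b4@7:R b1@8:L b2@9:R b3@10:L]
Beat 6 (L): throw ball5 h=8 -> lands@14:L; in-air after throw: [b4@7:R b1@8:L b2@9:R b3@10:L b5@14:L]
Beat 7 (R): throw ball4 h=4 -> lands@11:R; in-air after throw: [b1@8:L b2@9:R b3@10:L b4@11:R b5@14:L]
Beat 8 (L): throw ball1 h=4 -> lands@12:L; in-air after throw: [b2@9:R b3@10:L b4@11:R b1@12:L b5@14:L]
Beat 9 (R): throw ball2 h=4 -> lands@13:R; in-air after throw: [b3@10:L b4@11:R b1@12:L b2@13:R b5@14:L]
Ball 2: thrown@1 h=4 -> first land @5; rethrown@5 h=4 -> second land @9

Answer: 5 9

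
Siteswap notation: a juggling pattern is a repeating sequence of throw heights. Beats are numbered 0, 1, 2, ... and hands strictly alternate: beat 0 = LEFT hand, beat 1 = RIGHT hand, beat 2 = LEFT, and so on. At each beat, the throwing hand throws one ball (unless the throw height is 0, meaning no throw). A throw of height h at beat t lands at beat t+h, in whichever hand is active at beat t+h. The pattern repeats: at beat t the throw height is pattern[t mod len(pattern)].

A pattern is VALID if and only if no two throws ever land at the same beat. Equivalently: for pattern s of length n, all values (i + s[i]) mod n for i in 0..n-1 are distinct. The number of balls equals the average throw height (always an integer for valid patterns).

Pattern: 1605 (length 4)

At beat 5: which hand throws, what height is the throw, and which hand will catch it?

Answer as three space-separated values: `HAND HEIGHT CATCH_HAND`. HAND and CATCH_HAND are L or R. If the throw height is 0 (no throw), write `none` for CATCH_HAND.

Beat 5: 5 mod 2 = 1, so hand = R
Throw height = pattern[5 mod 4] = pattern[1] = 6
Lands at beat 5+6=11, 11 mod 2 = 1, so catch hand = R

Answer: R 6 R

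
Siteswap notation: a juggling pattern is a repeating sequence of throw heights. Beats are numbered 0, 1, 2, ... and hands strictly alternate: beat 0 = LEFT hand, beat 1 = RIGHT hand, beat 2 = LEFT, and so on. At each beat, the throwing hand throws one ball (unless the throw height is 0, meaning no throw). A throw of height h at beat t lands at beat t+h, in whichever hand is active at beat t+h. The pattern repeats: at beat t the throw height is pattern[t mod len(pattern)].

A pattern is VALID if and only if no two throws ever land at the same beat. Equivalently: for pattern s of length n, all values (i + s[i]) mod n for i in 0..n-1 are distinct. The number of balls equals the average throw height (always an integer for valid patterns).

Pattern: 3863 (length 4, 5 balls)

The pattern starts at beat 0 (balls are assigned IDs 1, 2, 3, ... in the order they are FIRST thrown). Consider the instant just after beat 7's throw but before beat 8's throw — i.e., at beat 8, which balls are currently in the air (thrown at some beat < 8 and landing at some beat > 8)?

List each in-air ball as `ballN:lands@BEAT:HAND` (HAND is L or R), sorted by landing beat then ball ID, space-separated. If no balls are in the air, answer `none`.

Beat 0 (L): throw ball1 h=3 -> lands@3:R; in-air after throw: [b1@3:R]
Beat 1 (R): throw ball2 h=8 -> lands@9:R; in-air after throw: [b1@3:R b2@9:R]
Beat 2 (L): throw ball3 h=6 -> lands@8:L; in-air after throw: [b1@3:R b3@8:L b2@9:R]
Beat 3 (R): throw ball1 h=3 -> lands@6:L; in-air after throw: [b1@6:L b3@8:L b2@9:R]
Beat 4 (L): throw ball4 h=3 -> lands@7:R; in-air after throw: [b1@6:L b4@7:R b3@8:L b2@9:R]
Beat 5 (R): throw ball5 h=8 -> lands@13:R; in-air after throw: [b1@6:L b4@7:R b3@8:L b2@9:R b5@13:R]
Beat 6 (L): throw ball1 h=6 -> lands@12:L; in-air after throw: [b4@7:R b3@8:L b2@9:R b1@12:L b5@13:R]
Beat 7 (R): throw ball4 h=3 -> lands@10:L; in-air after throw: [b3@8:L b2@9:R b4@10:L b1@12:L b5@13:R]
Beat 8 (L): throw ball3 h=3 -> lands@11:R; in-air after throw: [b2@9:R b4@10:L b3@11:R b1@12:L b5@13:R]

Answer: ball2:lands@9:R ball4:lands@10:L ball1:lands@12:L ball5:lands@13:R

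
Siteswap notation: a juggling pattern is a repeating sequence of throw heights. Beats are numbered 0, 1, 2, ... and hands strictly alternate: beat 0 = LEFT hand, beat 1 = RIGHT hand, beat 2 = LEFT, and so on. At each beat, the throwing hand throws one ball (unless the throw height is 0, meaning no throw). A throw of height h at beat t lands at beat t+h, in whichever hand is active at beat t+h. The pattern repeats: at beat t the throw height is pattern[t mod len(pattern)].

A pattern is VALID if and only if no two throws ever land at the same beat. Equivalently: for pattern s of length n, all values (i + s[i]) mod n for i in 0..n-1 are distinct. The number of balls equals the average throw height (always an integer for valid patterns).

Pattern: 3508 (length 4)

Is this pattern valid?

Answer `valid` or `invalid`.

Answer: invalid

Derivation:
i=0: (i + s[i]) mod n = (0 + 3) mod 4 = 3
i=1: (i + s[i]) mod n = (1 + 5) mod 4 = 2
i=2: (i + s[i]) mod n = (2 + 0) mod 4 = 2
i=3: (i + s[i]) mod n = (3 + 8) mod 4 = 3
Residues: [3, 2, 2, 3], distinct: False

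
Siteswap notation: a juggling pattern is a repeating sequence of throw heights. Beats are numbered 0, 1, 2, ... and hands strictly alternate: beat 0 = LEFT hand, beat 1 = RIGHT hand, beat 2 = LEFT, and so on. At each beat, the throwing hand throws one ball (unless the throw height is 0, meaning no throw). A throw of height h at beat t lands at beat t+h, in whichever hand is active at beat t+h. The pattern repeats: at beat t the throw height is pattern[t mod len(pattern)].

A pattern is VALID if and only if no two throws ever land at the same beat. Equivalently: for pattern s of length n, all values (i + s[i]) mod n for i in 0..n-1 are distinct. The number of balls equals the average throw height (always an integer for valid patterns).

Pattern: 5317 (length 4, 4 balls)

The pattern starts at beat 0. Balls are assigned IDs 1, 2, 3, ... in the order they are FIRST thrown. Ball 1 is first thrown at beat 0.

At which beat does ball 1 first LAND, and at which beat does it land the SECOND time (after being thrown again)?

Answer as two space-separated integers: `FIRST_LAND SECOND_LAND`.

Answer: 5 8

Derivation:
Beat 0 (L): throw ball1 h=5 -> lands@5:R; in-air after throw: [b1@5:R]
Beat 1 (R): throw ball2 h=3 -> lands@4:L; in-air after throw: [b2@4:L b1@5:R]
Beat 2 (L): throw ball3 h=1 -> lands@3:R; in-air after throw: [b3@3:R b2@4:L b1@5:R]
Beat 3 (R): throw ball3 h=7 -> lands@10:L; in-air after throw: [b2@4:L b1@5:R b3@10:L]
Beat 4 (L): throw ball2 h=5 -> lands@9:R; in-air after throw: [b1@5:R b2@9:R b3@10:L]
Beat 5 (R): throw ball1 h=3 -> lands@8:L; in-air after throw: [b1@8:L b2@9:R b3@10:L]
Beat 6 (L): throw ball4 h=1 -> lands@7:R; in-air after throw: [b4@7:R b1@8:L b2@9:R b3@10:L]
Beat 7 (R): throw ball4 h=7 -> lands@14:L; in-air after throw: [b1@8:L b2@9:R b3@10:L b4@14:L]
Beat 8 (L): throw ball1 h=5 -> lands@13:R; in-air after throw: [b2@9:R b3@10:L b1@13:R b4@14:L]
Ball 1: thrown@0 h=5 -> first land @5; rethrown@5 h=3 -> second land @8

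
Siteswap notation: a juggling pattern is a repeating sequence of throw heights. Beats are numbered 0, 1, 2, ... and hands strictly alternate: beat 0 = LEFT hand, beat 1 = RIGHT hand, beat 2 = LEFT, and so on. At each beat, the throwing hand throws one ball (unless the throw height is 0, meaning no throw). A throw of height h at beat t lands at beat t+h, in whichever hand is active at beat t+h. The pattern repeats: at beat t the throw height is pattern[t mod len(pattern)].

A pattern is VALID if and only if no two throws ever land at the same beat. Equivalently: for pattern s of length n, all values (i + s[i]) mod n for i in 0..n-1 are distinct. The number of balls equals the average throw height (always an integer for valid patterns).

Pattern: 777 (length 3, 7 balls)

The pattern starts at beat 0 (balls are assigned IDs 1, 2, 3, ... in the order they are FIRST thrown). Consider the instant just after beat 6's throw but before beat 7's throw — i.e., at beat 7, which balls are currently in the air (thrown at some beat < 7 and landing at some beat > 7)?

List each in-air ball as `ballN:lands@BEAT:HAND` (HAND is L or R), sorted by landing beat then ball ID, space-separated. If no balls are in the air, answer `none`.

Answer: ball2:lands@8:L ball3:lands@9:R ball4:lands@10:L ball5:lands@11:R ball6:lands@12:L ball7:lands@13:R

Derivation:
Beat 0 (L): throw ball1 h=7 -> lands@7:R; in-air after throw: [b1@7:R]
Beat 1 (R): throw ball2 h=7 -> lands@8:L; in-air after throw: [b1@7:R b2@8:L]
Beat 2 (L): throw ball3 h=7 -> lands@9:R; in-air after throw: [b1@7:R b2@8:L b3@9:R]
Beat 3 (R): throw ball4 h=7 -> lands@10:L; in-air after throw: [b1@7:R b2@8:L b3@9:R b4@10:L]
Beat 4 (L): throw ball5 h=7 -> lands@11:R; in-air after throw: [b1@7:R b2@8:L b3@9:R b4@10:L b5@11:R]
Beat 5 (R): throw ball6 h=7 -> lands@12:L; in-air after throw: [b1@7:R b2@8:L b3@9:R b4@10:L b5@11:R b6@12:L]
Beat 6 (L): throw ball7 h=7 -> lands@13:R; in-air after throw: [b1@7:R b2@8:L b3@9:R b4@10:L b5@11:R b6@12:L b7@13:R]
Beat 7 (R): throw ball1 h=7 -> lands@14:L; in-air after throw: [b2@8:L b3@9:R b4@10:L b5@11:R b6@12:L b7@13:R b1@14:L]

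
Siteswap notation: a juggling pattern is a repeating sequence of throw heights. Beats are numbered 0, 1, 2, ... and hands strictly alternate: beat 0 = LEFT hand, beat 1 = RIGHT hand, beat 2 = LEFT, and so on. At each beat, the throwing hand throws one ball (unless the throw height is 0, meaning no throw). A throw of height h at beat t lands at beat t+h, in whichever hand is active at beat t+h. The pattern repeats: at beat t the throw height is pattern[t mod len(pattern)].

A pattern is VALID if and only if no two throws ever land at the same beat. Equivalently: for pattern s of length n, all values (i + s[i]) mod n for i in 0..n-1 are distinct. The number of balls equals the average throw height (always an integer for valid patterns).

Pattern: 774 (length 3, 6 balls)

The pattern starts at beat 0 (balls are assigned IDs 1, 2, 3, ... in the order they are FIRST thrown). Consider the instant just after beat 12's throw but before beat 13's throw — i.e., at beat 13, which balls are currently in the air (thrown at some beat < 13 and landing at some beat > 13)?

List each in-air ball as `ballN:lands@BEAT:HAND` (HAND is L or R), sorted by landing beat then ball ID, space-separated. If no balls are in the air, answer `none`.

Beat 0 (L): throw ball1 h=7 -> lands@7:R; in-air after throw: [b1@7:R]
Beat 1 (R): throw ball2 h=7 -> lands@8:L; in-air after throw: [b1@7:R b2@8:L]
Beat 2 (L): throw ball3 h=4 -> lands@6:L; in-air after throw: [b3@6:L b1@7:R b2@8:L]
Beat 3 (R): throw ball4 h=7 -> lands@10:L; in-air after throw: [b3@6:L b1@7:R b2@8:L b4@10:L]
Beat 4 (L): throw ball5 h=7 -> lands@11:R; in-air after throw: [b3@6:L b1@7:R b2@8:L b4@10:L b5@11:R]
Beat 5 (R): throw ball6 h=4 -> lands@9:R; in-air after throw: [b3@6:L b1@7:R b2@8:L b6@9:R b4@10:L b5@11:R]
Beat 6 (L): throw ball3 h=7 -> lands@13:R; in-air after throw: [b1@7:R b2@8:L b6@9:R b4@10:L b5@11:R b3@13:R]
Beat 7 (R): throw ball1 h=7 -> lands@14:L; in-air after throw: [b2@8:L b6@9:R b4@10:L b5@11:R b3@13:R b1@14:L]
Beat 8 (L): throw ball2 h=4 -> lands@12:L; in-air after throw: [b6@9:R b4@10:L b5@11:R b2@12:L b3@13:R b1@14:L]
Beat 9 (R): throw ball6 h=7 -> lands@16:L; in-air after throw: [b4@10:L b5@11:R b2@12:L b3@13:R b1@14:L b6@16:L]
Beat 10 (L): throw ball4 h=7 -> lands@17:R; in-air after throw: [b5@11:R b2@12:L b3@13:R b1@14:L b6@16:L b4@17:R]
Beat 11 (R): throw ball5 h=4 -> lands@15:R; in-air after throw: [b2@12:L b3@13:R b1@14:L b5@15:R b6@16:L b4@17:R]
Beat 12 (L): throw ball2 h=7 -> lands@19:R; in-air after throw: [b3@13:R b1@14:L b5@15:R b6@16:L b4@17:R b2@19:R]
Beat 13 (R): throw ball3 h=7 -> lands@20:L; in-air after throw: [b1@14:L b5@15:R b6@16:L b4@17:R b2@19:R b3@20:L]

Answer: ball1:lands@14:L ball5:lands@15:R ball6:lands@16:L ball4:lands@17:R ball2:lands@19:R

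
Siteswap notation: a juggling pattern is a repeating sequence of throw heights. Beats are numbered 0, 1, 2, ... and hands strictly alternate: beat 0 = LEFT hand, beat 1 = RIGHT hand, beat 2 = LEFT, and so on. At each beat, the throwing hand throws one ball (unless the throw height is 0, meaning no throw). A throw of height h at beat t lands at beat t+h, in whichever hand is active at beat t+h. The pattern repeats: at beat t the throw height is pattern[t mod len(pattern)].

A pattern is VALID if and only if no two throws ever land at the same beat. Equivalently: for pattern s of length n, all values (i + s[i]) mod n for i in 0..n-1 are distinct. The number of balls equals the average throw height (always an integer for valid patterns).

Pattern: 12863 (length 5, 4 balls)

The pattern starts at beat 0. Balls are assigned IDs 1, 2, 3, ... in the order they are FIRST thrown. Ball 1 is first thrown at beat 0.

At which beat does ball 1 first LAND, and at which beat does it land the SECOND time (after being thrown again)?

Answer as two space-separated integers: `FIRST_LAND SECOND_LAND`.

Beat 0 (L): throw ball1 h=1 -> lands@1:R; in-air after throw: [b1@1:R]
Beat 1 (R): throw ball1 h=2 -> lands@3:R; in-air after throw: [b1@3:R]
Beat 2 (L): throw ball2 h=8 -> lands@10:L; in-air after throw: [b1@3:R b2@10:L]
Beat 3 (R): throw ball1 h=6 -> lands@9:R; in-air after throw: [b1@9:R b2@10:L]
Ball 1: thrown@0 h=1 -> first land @1; rethrown@1 h=2 -> second land @3

Answer: 1 3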